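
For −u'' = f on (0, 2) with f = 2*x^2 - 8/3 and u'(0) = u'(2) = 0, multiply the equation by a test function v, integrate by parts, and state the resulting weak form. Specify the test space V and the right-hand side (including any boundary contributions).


V = H^1(0, 2) (no boundary constraint on v; u is determined up to an additive constant); weak form: ∫_0^2 u'v' dx = ∫_0^2 (2*x^2 - 8/3) v dx for all v ∈ V.

Multiply both sides by a test function v and integrate from 0 to 2:
  ∫_0^2 −u''(x) v(x) dx = ∫_0^2 f(x) v(x) dx.
Integrate the LHS by parts once:
  ∫_0^2 −u'' v dx = −[u'(x) v(x)]_0^2 + ∫_0^2 u'(x) v'(x) dx.
Thus ∫_0^2 u'(x) v'(x) dx = ∫_0^2 f(x) v(x) dx + [u'(x) v(x)]_0^2.
Choose V so that boundary terms are either known or forced to vanish.
u has homogeneous Neumann: u'(0) = u'(2) = 0. So [u' v]_0^2 = 0·v(2) − 0·v(0) = 0 for any v; take V = H^1(0, 2).
Weak formulation: find u (satisfying any essential BC) such that ∫_0^2 u'(x) v'(x) dx = ∫_0^2 f v dx for all v ∈ V (homogeneous Neumann, so boundary terms vanish).
Substituting f(x) = 2*x^2 - 8/3, the right-hand side is ∫_0^2 (2*x^2 - 8/3) v dx.
Compatibility check (pure Neumann): taking v ≡ 1 ∈ V gives 0 = ∫_0^2 f dx + (0) − (0), i.e. ∫_0^2 f dx must equal u'(0) − u'(2) = 0. Indeed ∫_0^2 (2*x^2 - 8/3) dx = 0, so the data are compatible. The solution is then unique only up to an additive constant (fix it e.g. by requiring ∫_0^2 u dx = 0).


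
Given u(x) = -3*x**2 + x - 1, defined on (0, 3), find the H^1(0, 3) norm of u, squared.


||u||_{H^1}^2 = 6459/10

The H^1 norm (squared) on an interval (0, L) is
  ||u||_{H^1}^2 = ∫_0^L u(x)^2 dx + ∫_0^L u'(x)^2 dx.
Compute u'(x) = 1 - 6*x.
Then u(x)^2 = 9*x**4 - 6*x**3 + 7*x**2 - 2*x + 1 and u'(x)^2 = 36*x**2 - 12*x + 1.
Integrate each monomial from 0 to 3 using ∫_0^3 c·x^n dx = c·3^(n+1)/(n+1):
  ∫_0^3 u(x)^2 dx = ∫_0^3 (9*x^4 - 6*x^3 + 7*x^2 - 2*x + 1) dx. Term by term:
    ∫_0^3 9*x^4 dx = 2187/5;  ∫_0^3 -6*x^3 dx = -243/2;  ∫_0^3 7*x^2 dx = 63;
    ∫_0^3 -2*x dx = -9;  ∫_0^3 1 dx = 3.
  Sum: 2187/5 − 243/2 + 63 − 9 + 3 = 3729/10.
  ∫_0^3 u'(x)^2 dx = ∫_0^3 (36*x^2 - 12*x + 1) dx. Term by term:
    ∫_0^3 36*x^2 dx = 324;  ∫_0^3 -12*x dx = -54;  ∫_0^3 1 dx = 3.
  Sum: 324 − 54 + 3 = 273.
Adding: ||u||_{H^1}^2 = 3729/10 + 273 = 6459/10.


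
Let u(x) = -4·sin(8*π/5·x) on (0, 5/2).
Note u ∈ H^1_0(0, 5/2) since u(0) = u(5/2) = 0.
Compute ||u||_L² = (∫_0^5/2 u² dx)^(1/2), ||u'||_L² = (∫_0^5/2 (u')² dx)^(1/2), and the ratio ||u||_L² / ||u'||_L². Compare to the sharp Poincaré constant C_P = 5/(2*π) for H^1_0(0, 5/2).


||u||_L² / ||u'||_L² = 5/(8*π) < C_P = 5/(2*π).

u(x) = -4·sin(8*π/5·x), so u'(x) = -32*π*cos(8*π*x/5)/5.
Writing u(x) = A·sin(kπx/L) with A = -4 and k = 4, use ∫_0^L sin²(kπx/L) dx = L/2 and ∫_0^L cos²(kπx/L) dx = L/2.
u² = 16·sin²(8*π/5·x) and (u')² = 1024*π^2/25·cos²(8*π/5·x), and each of sin², cos² integrates to L/2 = 5/4 over (0, 5/2).
∫_0^5/2 u² dx = 20, so ||u||_L² = 2*sqrt(5).
∫_0^5/2 (u')² dx = 256*π^2/5, so ||u'||_L² = 16*sqrt(5)*π/5.
Ratio ||u||_L² / ||u'||_L² = 5/(8*π).
Sharp Poincaré constant on H^1_0(0, 5/2) is C_P = L/π = 5/(2*π), achieved by sin(2*π/5·x).
This is the k = 4 harmonic; the ratio L/(kπ) is strictly less than C_P = L/π, consistent with the sharp inequality ||u||_L² ≤ C_P ||u'||_L².


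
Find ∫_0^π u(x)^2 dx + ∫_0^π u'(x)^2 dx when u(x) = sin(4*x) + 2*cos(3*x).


||u||_{H^1(0,π)}^2 = 320/7 + 57*π/2

u'(x) = -6*sin(3*x) + 4*cos(4*x).
Expand u² and (u')² and integrate term by term on (0, π), using: for integers n ≥ 1, ∫_0^π sin²(nx) dx = ∫_0^π cos²(nx) dx = π/2; for n ≠ n', ∫_0^π sin(nx)sin(n'x) dx = ∫_0^π cos(nx)cos(n'x) dx = 0; and by product-to-sum, ∫_0^π sin(nx)cos(n'x) dx = ½∫_0^π [sin((n+n')x) + sin((n−n')x)] dx, which is 0 when n+n' is even and 2n/(n²−n'²) when n+n' is odd (it need not vanish on (0, π)).
  u² squared terms: (2)²·∫cos(3x)² dx = 4·π/2 = 2*π;  (1)²·∫sin(4x)² dx = 1·π/2 = π/2.
  u² cross terms: 2·(2)·(1)·∫cos(3x)·sin(4x) dx = 4·(8/7) = 32/7.
  So ∫_0^π u² dx = 2*π + π/2 + 32/7 = 32/7 + 5*π/2.
  (u')² squared terms: (-6)²·∫sin(3x)² dx = 36·π/2 = 18*π;  (4)²·∫cos(4x)² dx = 16·π/2 = 8*π.
  (u')² cross terms: 2·(-6)·(4)·∫sin(3x)·cos(4x) dx = -48·(-6/7) = 288/7.
  So ∫_0^π (u')² dx = 18*π + 8*π + 288/7 = 288/7 + 26*π.
||u||_{H^1}^2 = (32/7 + 5*π/2) + (288/7 + 26*π) = 320/7 + 57*π/2.


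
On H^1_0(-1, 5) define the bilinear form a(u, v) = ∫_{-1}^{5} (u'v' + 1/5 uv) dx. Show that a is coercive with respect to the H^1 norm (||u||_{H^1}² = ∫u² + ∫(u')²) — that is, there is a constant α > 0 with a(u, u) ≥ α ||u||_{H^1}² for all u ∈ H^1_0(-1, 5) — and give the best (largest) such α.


α = (36/5 + π^2)/(π^2 + 36)

Coercivity of a(·,·) on H^1_0(-1, 5) means a(u, u) ≥ α ||u||_{H^1}² for every u ∈ H^1_0.
The interval has length L = 6, and Poincaré/coercivity depend only on L. Here a(u, u) = ∫(u')² + (1/5)·∫u².
Here 0 < c = 1/5 < 1. The condition a(u,u) ≥ α||u||_{H^1}² reads (1−α)∫(u')² ≥ (α−c)∫u². Any admissible α is ≤ 1 (rapidly oscillating u have ∫u²/∫(u')² → 0), and α = 1 would force 0 ≥ (1−c)∫u², impossible since c < 1; so 1−α > 0. By the sharp Poincaré inequality on H^1_0 of an interval of length L, ∫(u')² ≥ (π/L)²∫u² with equality for the first sine mode sin(π(x−x₀)/L) (x₀ the left endpoint), so the inequality holds for all u iff (1−α)(π/L)² ≥ α − c, i.e. α ≤ ((π/L)² + c)/((π/L)² + 1) = (1 + c(L/π)²)/(1 + (L/π)²). With (π/L)² = π^2/36 and c = 1/5, the largest admissible constant is α = ((π/L)² + c)/((π/L)² + 1).
Simplifying, α = (36/5 + π^2)/(π^2 + 36).


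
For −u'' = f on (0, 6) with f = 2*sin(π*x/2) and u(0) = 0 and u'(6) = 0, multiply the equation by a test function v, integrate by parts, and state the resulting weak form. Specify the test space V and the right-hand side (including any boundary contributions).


V = {v ∈ H^1(0, 6) : v(0) = 0} (test functions vanish at x = 0 where u is specified); weak form: ∫_0^6 u'v' dx = ∫_0^6 (2*sin(π*x/2)) v dx for all v ∈ V.

Multiply both sides by a test function v and integrate from 0 to 6:
  ∫_0^6 −u''(x) v(x) dx = ∫_0^6 f(x) v(x) dx.
Integrate the LHS by parts once:
  ∫_0^6 −u'' v dx = −[u'(x) v(x)]_0^6 + ∫_0^6 u'(x) v'(x) dx.
Thus ∫_0^6 u'(x) v'(x) dx = ∫_0^6 f(x) v(x) dx + [u'(x) v(x)]_0^6.
Choose V so that boundary terms are either known or forced to vanish.
Mixed BC: u(0) = 0 (Dirichlet) and u'(6) = 0 (Neumann). Define V = {v ∈ H^1(0, 6) : v(0) = 0}. Then [u' v]_0^6 = u'(6)·v(6) − u'(0)·0 = 0.
Weak formulation: find u (satisfying any essential BC) such that ∫_0^6 u'(x) v'(x) dx = ∫_0^6 f v dx for all v ∈ V (Dirichlet at 0 absorbed into V; the Neumann datum at x = 6 is zero, so no boundary term remains).
Substituting f(x) = 2*sin(π*x/2), the right-hand side is ∫_0^6 (2*sin(π*x/2)) v dx.


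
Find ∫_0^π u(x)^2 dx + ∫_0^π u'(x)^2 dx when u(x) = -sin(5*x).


||u||_{H^1(0,π)}^2 = 13*π

u'(x) = -5*cos(5*x).
Expand u² and (u')² and integrate term by term on (0, π), using: for integers n ≥ 1, ∫_0^π sin²(nx) dx = ∫_0^π cos²(nx) dx = π/2; for n ≠ n', ∫_0^π sin(nx)sin(n'x) dx = ∫_0^π cos(nx)cos(n'x) dx = 0; and by product-to-sum, ∫_0^π sin(nx)cos(n'x) dx = ½∫_0^π [sin((n+n')x) + sin((n−n')x)] dx, which is 0 when n+n' is even and 2n/(n²−n'²) when n+n' is odd (it need not vanish on (0, π)).
  u² squared terms: (-1)²·∫sin(5x)² dx = 1·π/2 = π/2.
  So ∫_0^π u² dx = π/2.
  (u')² squared terms: (-5)²·∫cos(5x)² dx = 25·π/2 = 25*π/2.
  So ∫_0^π (u')² dx = 25*π/2.
||u||_{H^1}^2 = (π/2) + (25*π/2) = 13*π.


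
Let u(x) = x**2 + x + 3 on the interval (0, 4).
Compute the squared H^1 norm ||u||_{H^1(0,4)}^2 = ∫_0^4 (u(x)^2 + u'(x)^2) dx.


||u||_{H^1}^2 = 10312/15

The H^1 norm (squared) on an interval (0, L) is
  ||u||_{H^1}^2 = ∫_0^L u(x)^2 dx + ∫_0^L u'(x)^2 dx.
Compute u'(x) = 2*x + 1.
Then u(x)^2 = x**4 + 2*x**3 + 7*x**2 + 6*x + 9 and u'(x)^2 = 4*x**2 + 4*x + 1.
Integrate each monomial from 0 to 4 using ∫_0^4 c·x^n dx = c·4^(n+1)/(n+1):
  ∫_0^4 u(x)^2 dx = ∫_0^4 (x^4 + 2*x^3 + 7*x^2 + 6*x + 9) dx. Term by term:
    ∫_0^4 x^4 dx = 1024/5;  ∫_0^4 2*x^3 dx = 128;  ∫_0^4 7*x^2 dx = 448/3;
    ∫_0^4 6*x dx = 48;  ∫_0^4 9 dx = 36.
  Sum: 1024/5 + 128 + 448/3 + 48 + 36 = 8492/15.
  ∫_0^4 u'(x)^2 dx = ∫_0^4 (4*x^2 + 4*x + 1) dx. Term by term:
    ∫_0^4 4*x^2 dx = 256/3;  ∫_0^4 4*x dx = 32;  ∫_0^4 1 dx = 4.
  Sum: 256/3 + 32 + 4 = 364/3.
Adding: ||u||_{H^1}^2 = 8492/15 + 364/3 = 10312/15.


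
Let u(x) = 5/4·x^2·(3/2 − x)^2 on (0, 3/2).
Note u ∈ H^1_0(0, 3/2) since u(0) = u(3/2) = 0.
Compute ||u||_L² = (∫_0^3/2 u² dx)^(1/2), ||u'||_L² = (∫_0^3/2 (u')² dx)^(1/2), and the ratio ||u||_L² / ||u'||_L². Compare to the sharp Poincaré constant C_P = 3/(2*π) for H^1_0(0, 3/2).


||u||_L² / ||u'||_L² = sqrt(3)/4 < C_P = 3/(2*π).

u(x) = 5/4·x^2·(3/2 − x)^2, so u'(x) = 5*x*(2*x - 3)*(4*x - 3)/8.
u(x) = 5/4·x^2·(3/2 − x)^2 vanishes at x = 0 and x = 3/2, so u ∈ H^1_0(0, 3/2). Differentiate via the product rule and integrate the resulting polynomials term by term.
  ∫_0^3/2 u² dx = ∫_0^3/2 (25*x^8/16 - 75*x^7/8 + 675*x^6/32 - 675*x^5/32 + 2025*x^4/256) dx. Term by term:
    ∫_0^3/2 25*x^8/16 dx = 54675/8192;  ∫_0^3/2 -75*x^7/8 dx = -492075/16384;  ∫_0^3/2 675*x^6/32 dx = 1476225/28672;
    ∫_0^3/2 -675*x^5/32 dx = -164025/4096;  ∫_0^3/2 2025*x^4/256 dx = 98415/8192.
  Sum: 54675/8192 − 492075/16384 + 1476225/28672 − 164025/4096 + 98415/8192 = 10935/114688.
  ∫_0^3/2 (u')² dx = ∫_0^3/2 (25*x^6 - 225*x^5/2 + 2925*x^4/16 - 2025*x^3/16 + 2025*x^2/64) dx. Term by term:
    ∫_0^3/2 25*x^6 dx = 54675/896;  ∫_0^3/2 -225*x^5/2 dx = -54675/256;  ∫_0^3/2 2925*x^4/16 dx = 142155/512;
    ∫_0^3/2 -2025*x^3/16 dx = -164025/1024;  ∫_0^3/2 2025*x^2/64 dx = 18225/512.
  Sum: 54675/896 − 54675/256 + 142155/512 − 164025/1024 + 18225/512 = 3645/7168.
∫_0^3/2 u² dx = 10935/114688, so ||u||_L² = 27*sqrt(105)/896.
∫_0^3/2 (u')² dx = 3645/7168, so ||u'||_L² = 27*sqrt(35)/224.
Ratio ||u||_L² / ||u'||_L² = sqrt(3)/4.
Sharp Poincaré constant on H^1_0(0, 3/2) is C_P = L/π = 3/(2*π), achieved by sin(2*π/3·x).
A polynomial bump cannot attain the sharp Poincaré constant (only the first sine eigenfunction does), so the ratio is strictly less than C_P, consistent with ||u||_L² ≤ C_P ||u'||_L².


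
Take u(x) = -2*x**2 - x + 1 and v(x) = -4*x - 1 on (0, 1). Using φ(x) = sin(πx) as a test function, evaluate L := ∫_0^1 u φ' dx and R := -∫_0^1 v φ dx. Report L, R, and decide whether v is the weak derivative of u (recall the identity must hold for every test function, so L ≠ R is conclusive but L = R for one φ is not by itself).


LHS = 6/π, RHS = 6/π. Yes, v = u' weakly.

u(x) = -2*x**2 - x + 1, classical derivative u'(x) = -4*x - 1.
φ(x) = sin(πx), so φ'(x) = π*cos(π*x).
Note φ(0) = φ(1) = 0, so the boundary term u·φ vanishes.
LHS = ∫_0^1 u(x) φ'(x) dx = ∫_0^1 (-2*π*x^2*cos(π*x) - π*x*cos(π*x) + π*cos(π*x)) dx. Term by term:
  ∫_0^1 π*cos(π*x) dx = 0;  ∫_0^1 -π*x*cos(π*x) dx = 2/π;  ∫_0^1 -2*π*x^2*cos(π*x) dx = 4/π.
Sum: 0 + 2/π + 4/π = 6/π.
So LHS = 6/π.
∫_0^1 v(x) φ(x) dx = ∫_0^1 (-4*x*sin(π*x) - sin(π*x)) dx. Term by term:
  ∫_0^1 -sin(π*x) dx = -2/π;  ∫_0^1 -4*x*sin(π*x) dx = -4/π.
Sum: -2/π − 4/π = -6/π.
So RHS = -∫_0^1 v(x) φ(x) dx = 6/π.
LHS = RHS, so the identity holds for this test φ.
Moreover u is smooth here and v(x) = u'(x) = -4*x - 1 pointwise, so the identity holds for every test function. Hence v is the weak derivative of u.


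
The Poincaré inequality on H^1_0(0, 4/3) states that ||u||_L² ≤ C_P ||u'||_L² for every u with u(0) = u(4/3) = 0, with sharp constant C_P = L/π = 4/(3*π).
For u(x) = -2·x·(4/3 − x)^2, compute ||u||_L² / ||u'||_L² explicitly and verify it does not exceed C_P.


||u||_L² / ||u'||_L² = 2*sqrt(14)/21 < C_P = 4/(3*π).

u(x) = -2·x·(4/3 − x)^2, so u'(x) = -6*x^2 + 32*x/3 - 32/9.
u(x) = -2·x·(4/3 − x)^2 vanishes at x = 0 and x = 4/3, so u ∈ H^1_0(0, 4/3). Differentiate via the product rule and integrate the resulting polynomials term by term.
  ∫_0^4/3 u² dx = ∫_0^4/3 (4*x^6 - 64*x^5/3 + 128*x^4/3 - 1024*x^3/27 + 1024*x^2/81) dx. Term by term:
    ∫_0^4/3 4*x^6 dx = 65536/15309;  ∫_0^4/3 -64*x^5/3 dx = -131072/6561;  ∫_0^4/3 128*x^4/3 dx = 131072/3645;
    ∫_0^4/3 -1024*x^3/27 dx = -65536/2187;  ∫_0^4/3 1024*x^2/81 dx = 65536/6561.
  Sum: 65536/15309 − 131072/6561 + 131072/3645 − 65536/2187 + 65536/6561 = 65536/229635.
  ∫_0^4/3 (u')² dx = ∫_0^4/3 (36*x^4 - 128*x^3 + 1408*x^2/9 - 2048*x/27 + 1024/81) dx. Term by term:
    ∫_0^4/3 36*x^4 dx = 4096/135;  ∫_0^4/3 -128*x^3 dx = -8192/81;  ∫_0^4/3 1408*x^2/9 dx = 90112/729;
    ∫_0^4/3 -2048*x/27 dx = -16384/243;  ∫_0^4/3 1024/81 dx = 4096/243.
  Sum: 4096/135 − 8192/81 + 90112/729 − 16384/243 + 4096/243 = 8192/3645.
∫_0^4/3 u² dx = 65536/229635, so ||u||_L² = 256*sqrt(35)/2835.
∫_0^4/3 (u')² dx = 8192/3645, so ||u'||_L² = 64*sqrt(10)/135.
Ratio ||u||_L² / ||u'||_L² = 2*sqrt(14)/21.
Sharp Poincaré constant on H^1_0(0, 4/3) is C_P = L/π = 4/(3*π), achieved by sin(3*π/4·x).
A polynomial bump cannot attain the sharp Poincaré constant (only the first sine eigenfunction does), so the ratio is strictly less than C_P, consistent with ||u||_L² ≤ C_P ||u'||_L².


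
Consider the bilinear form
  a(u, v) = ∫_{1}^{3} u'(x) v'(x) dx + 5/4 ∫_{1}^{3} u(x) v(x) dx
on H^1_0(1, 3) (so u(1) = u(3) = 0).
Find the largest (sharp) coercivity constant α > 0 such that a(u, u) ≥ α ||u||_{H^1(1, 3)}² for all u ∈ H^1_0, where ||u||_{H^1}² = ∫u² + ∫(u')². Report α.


α = 1

Coercivity of a(·,·) on H^1_0(1, 3) means a(u, u) ≥ α ||u||_{H^1}² for every u ∈ H^1_0.
The interval has length L = 2, and Poincaré/coercivity depend only on L. Here a(u, u) = ∫(u')² + (5/4)·∫u².
Here c = 5/4 ≥ 1, so a(u,u) = ∫(u')² + c∫u² ≥ ∫(u')² + ∫u² = ||u||_{H^1}², i.e. α = 1 works. No larger α is possible: a(u,u) ≥ α||u||_{H^1}² means (1−α)∫(u')² ≥ (α−c)∫u², and for the modes u_n = sin(nπ(x−x₀)/L) (x₀ the left endpoint) one has ∫u_n²/∫(u_n')² = (L/(nπ))² → 0, so a(u_n,u_n)/||u_n||_{H^1}² → 1. Hence the optimal constant is α = 1.
Therefore α = 1.


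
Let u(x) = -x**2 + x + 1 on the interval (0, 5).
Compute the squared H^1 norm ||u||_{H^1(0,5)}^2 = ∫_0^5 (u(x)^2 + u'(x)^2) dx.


||u||_{H^1}^2 = 845/2

The H^1 norm (squared) on an interval (0, L) is
  ||u||_{H^1}^2 = ∫_0^L u(x)^2 dx + ∫_0^L u'(x)^2 dx.
Compute u'(x) = 1 - 2*x.
Then u(x)^2 = x**4 - 2*x**3 - x**2 + 2*x + 1 and u'(x)^2 = 4*x**2 - 4*x + 1.
Integrate each monomial from 0 to 5 using ∫_0^5 c·x^n dx = c·5^(n+1)/(n+1):
  ∫_0^5 u(x)^2 dx = ∫_0^5 (x^4 - 2*x^3 - x^2 + 2*x + 1) dx. Term by term:
    ∫_0^5 x^4 dx = 625;  ∫_0^5 -2*x^3 dx = -625/2;  ∫_0^5 -x^2 dx = -125/3;
    ∫_0^5 2*x dx = 25;  ∫_0^5 1 dx = 5.
  Sum: 625 − 625/2 − 125/3 + 25 + 5 = 1805/6.
  ∫_0^5 u'(x)^2 dx = ∫_0^5 (4*x^2 - 4*x + 1) dx. Term by term:
    ∫_0^5 4*x^2 dx = 500/3;  ∫_0^5 -4*x dx = -50;  ∫_0^5 1 dx = 5.
  Sum: 500/3 − 50 + 5 = 365/3.
Adding: ||u||_{H^1}^2 = 1805/6 + 365/3 = 845/2.


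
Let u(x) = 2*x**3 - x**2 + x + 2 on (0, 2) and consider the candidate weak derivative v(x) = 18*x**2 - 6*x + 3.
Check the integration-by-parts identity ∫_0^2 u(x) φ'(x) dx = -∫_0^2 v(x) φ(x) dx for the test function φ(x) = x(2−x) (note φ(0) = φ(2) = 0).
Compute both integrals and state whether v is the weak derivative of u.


LHS = -124/15, RHS = -124/5. No, v is not the weak derivative of u.

u(x) = 2*x**3 - x**2 + x + 2, classical derivative u'(x) = 6*x**2 - 2*x + 1.
φ(x) = x(2−x), so φ'(x) = 2 - 2*x.
Note φ(0) = φ(2) = 0, so the boundary term u·φ vanishes.
LHS = ∫_0^2 u(x) φ'(x) dx = ∫_0^2 (-4*x^4 + 6*x^3 - 4*x^2 - 2*x + 4) dx. Term by term:
  ∫_0^2 -4*x^4 dx = -128/5;  ∫_0^2 6*x^3 dx = 24;  ∫_0^2 -4*x^2 dx = -32/3;
  ∫_0^2 -2*x dx = -4;  ∫_0^2 4 dx = 8.
Sum: -128/5 + 24 − 32/3 − 4 + 8 = -124/15.
So LHS = -124/15.
∫_0^2 v(x) φ(x) dx = ∫_0^2 (-18*x^4 + 42*x^3 - 15*x^2 + 6*x) dx. Term by term:
  ∫_0^2 -18*x^4 dx = -576/5;  ∫_0^2 42*x^3 dx = 168;  ∫_0^2 -15*x^2 dx = -40;
  ∫_0^2 6*x dx = 12.
Sum: -576/5 + 168 − 40 + 12 = 124/5.
So RHS = -∫_0^2 v(x) φ(x) dx = -124/5.
LHS − RHS = 248/15 ≠ 0, so the identity fails.
(For a valid weak derivative the identity must hold for EVERY test function, in particular this one. The failure shows v is NOT the weak derivative of u.)
Correct weak derivative would be u'(x) = 6*x**2 - 2*x + 1.


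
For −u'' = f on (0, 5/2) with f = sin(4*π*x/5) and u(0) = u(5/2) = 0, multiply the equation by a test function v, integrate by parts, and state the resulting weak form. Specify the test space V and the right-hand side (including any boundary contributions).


V = H^1_0(0, 5/2) (so v(0) = v(5/2) = 0); weak form: ∫_0^5/2 u'v' dx = ∫_0^5/2 (sin(4*π*x/5)) v dx for all v ∈ V.

Multiply both sides by a test function v and integrate from 0 to 5/2:
  ∫_0^5/2 −u''(x) v(x) dx = ∫_0^5/2 f(x) v(x) dx.
Integrate the LHS by parts once:
  ∫_0^5/2 −u'' v dx = −[u'(x) v(x)]_0^5/2 + ∫_0^5/2 u'(x) v'(x) dx.
Thus ∫_0^5/2 u'(x) v'(x) dx = ∫_0^5/2 f(x) v(x) dx + [u'(x) v(x)]_0^5/2.
Choose V so that boundary terms are either known or forced to vanish.
u is Dirichlet: u(0) = u(5/2) = 0. Let V = H^1_0(0, 5/2); then v(0) = v(5/2) = 0, and [u' v]_0^5/2 = 0.
Weak formulation: find u (satisfying any essential BC) such that ∫_0^5/2 u'(x) v'(x) dx = ∫_0^5/2 f v dx for all v ∈ V.
Substituting f(x) = sin(4*π*x/5), the right-hand side is ∫_0^5/2 (sin(4*π*x/5)) v dx.


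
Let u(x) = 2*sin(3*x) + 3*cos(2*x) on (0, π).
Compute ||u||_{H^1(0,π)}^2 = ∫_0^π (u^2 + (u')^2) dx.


||u||_{H^1(0,π)}^2 = 72 + 85*π/2

u'(x) = -6*sin(2*x) + 6*cos(3*x).
Expand u² and (u')² and integrate term by term on (0, π), using: for integers n ≥ 1, ∫_0^π sin²(nx) dx = ∫_0^π cos²(nx) dx = π/2; for n ≠ n', ∫_0^π sin(nx)sin(n'x) dx = ∫_0^π cos(nx)cos(n'x) dx = 0; and by product-to-sum, ∫_0^π sin(nx)cos(n'x) dx = ½∫_0^π [sin((n+n')x) + sin((n−n')x)] dx, which is 0 when n+n' is even and 2n/(n²−n'²) when n+n' is odd (it need not vanish on (0, π)).
  u² squared terms: (2)²·∫sin(3x)² dx = 4·π/2 = 2*π;  (3)²·∫cos(2x)² dx = 9·π/2 = 9*π/2.
  u² cross terms: 2·(2)·(3)·∫sin(3x)·cos(2x) dx = 12·(6/5) = 72/5.
  So ∫_0^π u² dx = 2*π + 9*π/2 + 72/5 = 72/5 + 13*π/2.
  (u')² squared terms: (-6)²·∫sin(2x)² dx = 36·π/2 = 18*π;  (6)²·∫cos(3x)² dx = 36·π/2 = 18*π.
  (u')² cross terms: 2·(-6)·(6)·∫sin(2x)·cos(3x) dx = -72·(-4/5) = 288/5.
  So ∫_0^π (u')² dx = 18*π + 18*π + 288/5 = 288/5 + 36*π.
||u||_{H^1}^2 = (72/5 + 13*π/2) + (288/5 + 36*π) = 72 + 85*π/2.


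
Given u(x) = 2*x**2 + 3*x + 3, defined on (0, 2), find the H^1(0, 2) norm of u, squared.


||u||_{H^1}^2 = 4384/15

The H^1 norm (squared) on an interval (0, L) is
  ||u||_{H^1}^2 = ∫_0^L u(x)^2 dx + ∫_0^L u'(x)^2 dx.
Compute u'(x) = 4*x + 3.
Then u(x)^2 = 4*x**4 + 12*x**3 + 21*x**2 + 18*x + 9 and u'(x)^2 = 16*x**2 + 24*x + 9.
Integrate each monomial from 0 to 2 using ∫_0^2 c·x^n dx = c·2^(n+1)/(n+1):
  ∫_0^2 u(x)^2 dx = ∫_0^2 (4*x^4 + 12*x^3 + 21*x^2 + 18*x + 9) dx. Term by term:
    ∫_0^2 4*x^4 dx = 128/5;  ∫_0^2 12*x^3 dx = 48;  ∫_0^2 21*x^2 dx = 56;
    ∫_0^2 18*x dx = 36;  ∫_0^2 9 dx = 18.
  Sum: 128/5 + 48 + 56 + 36 + 18 = 918/5.
  ∫_0^2 u'(x)^2 dx = ∫_0^2 (16*x^2 + 24*x + 9) dx. Term by term:
    ∫_0^2 16*x^2 dx = 128/3;  ∫_0^2 24*x dx = 48;  ∫_0^2 9 dx = 18.
  Sum: 128/3 + 48 + 18 = 326/3.
Adding: ||u||_{H^1}^2 = 918/5 + 326/3 = 4384/15.


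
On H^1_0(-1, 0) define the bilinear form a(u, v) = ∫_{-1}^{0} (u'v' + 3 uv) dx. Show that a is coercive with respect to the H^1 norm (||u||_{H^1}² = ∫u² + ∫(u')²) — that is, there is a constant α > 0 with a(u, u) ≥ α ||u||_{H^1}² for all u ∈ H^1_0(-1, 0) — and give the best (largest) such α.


α = 1

Coercivity of a(·,·) on H^1_0(-1, 0) means a(u, u) ≥ α ||u||_{H^1}² for every u ∈ H^1_0.
The interval has length L = 1, and Poincaré/coercivity depend only on L. Here a(u, u) = ∫(u')² + (3)·∫u².
Here c = 3 ≥ 1, so a(u,u) = ∫(u')² + c∫u² ≥ ∫(u')² + ∫u² = ||u||_{H^1}², i.e. α = 1 works. No larger α is possible: a(u,u) ≥ α||u||_{H^1}² means (1−α)∫(u')² ≥ (α−c)∫u², and for the modes u_n = sin(nπ(x−x₀)/L) (x₀ the left endpoint) one has ∫u_n²/∫(u_n')² = (L/(nπ))² → 0, so a(u_n,u_n)/||u_n||_{H^1}² → 1. Hence the optimal constant is α = 1.
Therefore α = 1.


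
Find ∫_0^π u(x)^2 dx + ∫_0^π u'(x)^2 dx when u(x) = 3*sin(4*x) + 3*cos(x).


||u||_{H^1(0,π)}^2 = 96/5 + 171*π/2

u'(x) = -3*sin(x) + 12*cos(4*x).
Expand u² and (u')² and integrate term by term on (0, π), using: for integers n ≥ 1, ∫_0^π sin²(nx) dx = ∫_0^π cos²(nx) dx = π/2; for n ≠ n', ∫_0^π sin(nx)sin(n'x) dx = ∫_0^π cos(nx)cos(n'x) dx = 0; and by product-to-sum, ∫_0^π sin(nx)cos(n'x) dx = ½∫_0^π [sin((n+n')x) + sin((n−n')x)] dx, which is 0 when n+n' is even and 2n/(n²−n'²) when n+n' is odd (it need not vanish on (0, π)).
  u² squared terms: (3)²·∫cos(x)² dx = 9·π/2 = 9*π/2;  (3)²·∫sin(4x)² dx = 9·π/2 = 9*π/2.
  u² cross terms: 2·(3)·(3)·∫cos(x)·sin(4x) dx = 18·(8/15) = 48/5.
  So ∫_0^π u² dx = 9*π/2 + 9*π/2 + 48/5 = 48/5 + 9*π.
  (u')² squared terms: (-3)²·∫sin(x)² dx = 9·π/2 = 9*π/2;  (12)²·∫cos(4x)² dx = 144·π/2 = 72*π.
  (u')² cross terms: 2·(-3)·(12)·∫sin(x)·cos(4x) dx = -72·(-2/15) = 48/5.
  So ∫_0^π (u')² dx = 9*π/2 + 72*π + 48/5 = 48/5 + 153*π/2.
||u||_{H^1}^2 = (48/5 + 9*π) + (48/5 + 153*π/2) = 96/5 + 171*π/2.


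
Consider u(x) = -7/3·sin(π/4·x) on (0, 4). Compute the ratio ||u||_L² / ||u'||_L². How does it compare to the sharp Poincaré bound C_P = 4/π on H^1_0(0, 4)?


||u||_L² / ||u'||_L² = 4/π = C_P.

u(x) = -7/3·sin(π/4·x), so u'(x) = -7*π*cos(π*x/4)/12.
Writing u(x) = A·sin(kπx/L) with A = -7/3 and k = 1, use ∫_0^L sin²(kπx/L) dx = L/2 and ∫_0^L cos²(kπx/L) dx = L/2.
u² = 49/9·sin²(π/4·x) and (u')² = 49*π^2/144·cos²(π/4·x), and each of sin², cos² integrates to L/2 = 2 over (0, 4).
∫_0^4 u² dx = 98/9, so ||u||_L² = 7*sqrt(2)/3.
∫_0^4 (u')² dx = 49*π^2/72, so ||u'||_L² = 7*sqrt(2)*π/12.
Ratio ||u||_L² / ||u'||_L² = 4/π.
Sharp Poincaré constant on H^1_0(0, 4) is C_P = L/π = 4/π, achieved by sin(π/4·x).
This is the k = 1 eigenfunction (up to amplitude), so the ratio equals the sharp Poincaré constant exactly.


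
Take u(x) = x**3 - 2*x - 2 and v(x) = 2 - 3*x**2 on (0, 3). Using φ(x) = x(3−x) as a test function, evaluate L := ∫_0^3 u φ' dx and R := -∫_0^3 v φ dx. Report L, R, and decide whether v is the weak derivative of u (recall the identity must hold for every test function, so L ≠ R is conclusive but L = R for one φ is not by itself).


LHS = -549/20, RHS = 549/20. No, v is not the weak derivative of u.

u(x) = x**3 - 2*x - 2, classical derivative u'(x) = 3*x**2 - 2.
φ(x) = x(3−x), so φ'(x) = 3 - 2*x.
Note φ(0) = φ(3) = 0, so the boundary term u·φ vanishes.
LHS = ∫_0^3 u(x) φ'(x) dx = ∫_0^3 (-2*x^4 + 3*x^3 + 4*x^2 - 2*x - 6) dx. Term by term:
  ∫_0^3 -2*x^4 dx = -486/5;  ∫_0^3 3*x^3 dx = 243/4;  ∫_0^3 4*x^2 dx = 36;
  ∫_0^3 -2*x dx = -9;  ∫_0^3 -6 dx = -18.
Sum: -486/5 + 243/4 + 36 − 9 − 18 = -549/20.
So LHS = -549/20.
∫_0^3 v(x) φ(x) dx = ∫_0^3 (3*x^4 - 9*x^3 - 2*x^2 + 6*x) dx. Term by term:
  ∫_0^3 3*x^4 dx = 729/5;  ∫_0^3 -9*x^3 dx = -729/4;  ∫_0^3 -2*x^2 dx = -18;
  ∫_0^3 6*x dx = 27.
Sum: 729/5 − 729/4 − 18 + 27 = -549/20.
So RHS = -∫_0^3 v(x) φ(x) dx = 549/20.
LHS − RHS = -549/10 ≠ 0, so the identity fails.
(For a valid weak derivative the identity must hold for EVERY test function, in particular this one. The failure shows v is NOT the weak derivative of u.)
Correct weak derivative would be u'(x) = 3*x**2 - 2.


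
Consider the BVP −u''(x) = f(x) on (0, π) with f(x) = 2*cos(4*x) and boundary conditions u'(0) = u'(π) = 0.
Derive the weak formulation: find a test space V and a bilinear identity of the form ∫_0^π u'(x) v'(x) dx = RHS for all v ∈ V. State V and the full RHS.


V = H^1(0, π) (no boundary constraint on v; u is determined up to an additive constant); weak form: ∫_0^π u'v' dx = ∫_0^π (2*cos(4*x)) v dx for all v ∈ V.

Multiply both sides by a test function v and integrate from 0 to π:
  ∫_0^π −u''(x) v(x) dx = ∫_0^π f(x) v(x) dx.
Integrate the LHS by parts once:
  ∫_0^π −u'' v dx = −[u'(x) v(x)]_0^π + ∫_0^π u'(x) v'(x) dx.
Thus ∫_0^π u'(x) v'(x) dx = ∫_0^π f(x) v(x) dx + [u'(x) v(x)]_0^π.
Choose V so that boundary terms are either known or forced to vanish.
u has homogeneous Neumann: u'(0) = u'(π) = 0. So [u' v]_0^π = 0·v(π) − 0·v(0) = 0 for any v; take V = H^1(0, π).
Weak formulation: find u (satisfying any essential BC) such that ∫_0^π u'(x) v'(x) dx = ∫_0^π f v dx for all v ∈ V (homogeneous Neumann, so boundary terms vanish).
Substituting f(x) = 2*cos(4*x), the right-hand side is ∫_0^π (2*cos(4*x)) v dx.
Compatibility check (pure Neumann): taking v ≡ 1 ∈ V gives 0 = ∫_0^π f dx + (0) − (0), i.e. ∫_0^π f dx must equal u'(0) − u'(π) = 0. Indeed ∫_0^π (2*cos(4*x)) dx = 0, so the data are compatible. The solution is then unique only up to an additive constant (fix it e.g. by requiring ∫_0^π u dx = 0).


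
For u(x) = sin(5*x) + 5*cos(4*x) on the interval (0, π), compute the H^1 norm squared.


||u||_{H^1(0,π)}^2 = 1700/9 + 451*π/2

u'(x) = -20*sin(4*x) + 5*cos(5*x).
Expand u² and (u')² and integrate term by term on (0, π), using: for integers n ≥ 1, ∫_0^π sin²(nx) dx = ∫_0^π cos²(nx) dx = π/2; for n ≠ n', ∫_0^π sin(nx)sin(n'x) dx = ∫_0^π cos(nx)cos(n'x) dx = 0; and by product-to-sum, ∫_0^π sin(nx)cos(n'x) dx = ½∫_0^π [sin((n+n')x) + sin((n−n')x)] dx, which is 0 when n+n' is even and 2n/(n²−n'²) when n+n' is odd (it need not vanish on (0, π)).
  u² squared terms: (5)²·∫cos(4x)² dx = 25·π/2 = 25*π/2;  (1)²·∫sin(5x)² dx = 1·π/2 = π/2.
  u² cross terms: 2·(5)·(1)·∫cos(4x)·sin(5x) dx = 10·(10/9) = 100/9.
  So ∫_0^π u² dx = 25*π/2 + π/2 + 100/9 = 100/9 + 13*π.
  (u')² squared terms: (-20)²·∫sin(4x)² dx = 400·π/2 = 200*π;  (5)²·∫cos(5x)² dx = 25·π/2 = 25*π/2.
  (u')² cross terms: 2·(-20)·(5)·∫sin(4x)·cos(5x) dx = -200·(-8/9) = 1600/9.
  So ∫_0^π (u')² dx = 200*π + 25*π/2 + 1600/9 = 1600/9 + 425*π/2.
||u||_{H^1}^2 = (100/9 + 13*π) + (1600/9 + 425*π/2) = 1700/9 + 451*π/2.


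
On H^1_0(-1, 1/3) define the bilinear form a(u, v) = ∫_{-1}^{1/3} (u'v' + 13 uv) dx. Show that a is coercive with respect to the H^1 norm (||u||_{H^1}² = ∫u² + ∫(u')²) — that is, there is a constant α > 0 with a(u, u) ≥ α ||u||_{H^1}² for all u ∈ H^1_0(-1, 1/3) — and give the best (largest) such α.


α = 1

Coercivity of a(·,·) on H^1_0(-1, 1/3) means a(u, u) ≥ α ||u||_{H^1}² for every u ∈ H^1_0.
The interval has length L = 4/3, and Poincaré/coercivity depend only on L. Here a(u, u) = ∫(u')² + (13)·∫u².
Here c = 13 ≥ 1, so a(u,u) = ∫(u')² + c∫u² ≥ ∫(u')² + ∫u² = ||u||_{H^1}², i.e. α = 1 works. No larger α is possible: a(u,u) ≥ α||u||_{H^1}² means (1−α)∫(u')² ≥ (α−c)∫u², and for the modes u_n = sin(nπ(x−x₀)/L) (x₀ the left endpoint) one has ∫u_n²/∫(u_n')² = (L/(nπ))² → 0, so a(u_n,u_n)/||u_n||_{H^1}² → 1. Hence the optimal constant is α = 1.
Therefore α = 1.


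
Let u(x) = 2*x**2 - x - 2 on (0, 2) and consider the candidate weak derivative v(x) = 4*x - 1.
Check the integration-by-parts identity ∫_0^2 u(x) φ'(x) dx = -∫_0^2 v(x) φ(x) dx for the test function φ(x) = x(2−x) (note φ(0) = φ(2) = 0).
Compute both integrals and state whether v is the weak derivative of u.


LHS = -4, RHS = -4. Yes, v = u' weakly.

u(x) = 2*x**2 - x - 2, classical derivative u'(x) = 4*x - 1.
φ(x) = x(2−x), so φ'(x) = 2 - 2*x.
Note φ(0) = φ(2) = 0, so the boundary term u·φ vanishes.
LHS = ∫_0^2 u(x) φ'(x) dx = ∫_0^2 (-4*x^3 + 6*x^2 + 2*x - 4) dx. Term by term:
  ∫_0^2 -4*x^3 dx = -16;  ∫_0^2 6*x^2 dx = 16;  ∫_0^2 2*x dx = 4;
  ∫_0^2 -4 dx = -8.
Sum: -16 + 16 + 4 − 8 = -4.
So LHS = -4.
∫_0^2 v(x) φ(x) dx = ∫_0^2 (-4*x^3 + 9*x^2 - 2*x) dx. Term by term:
  ∫_0^2 -4*x^3 dx = -16;  ∫_0^2 9*x^2 dx = 24;  ∫_0^2 -2*x dx = -4.
Sum: -16 + 24 − 4 = 4.
So RHS = -∫_0^2 v(x) φ(x) dx = -4.
LHS = RHS, so the identity holds for this test φ.
Moreover u is smooth here and v(x) = u'(x) = 4*x - 1 pointwise, so the identity holds for every test function. Hence v is the weak derivative of u.


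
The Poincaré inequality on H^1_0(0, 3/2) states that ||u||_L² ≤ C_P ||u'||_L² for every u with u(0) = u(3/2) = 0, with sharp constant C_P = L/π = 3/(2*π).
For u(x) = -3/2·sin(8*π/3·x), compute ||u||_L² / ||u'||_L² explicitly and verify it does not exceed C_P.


||u||_L² / ||u'||_L² = 3/(8*π) < C_P = 3/(2*π).

u(x) = -3/2·sin(8*π/3·x), so u'(x) = -4*π*cos(8*π*x/3).
Writing u(x) = A·sin(kπx/L) with A = -3/2 and k = 4, use ∫_0^L sin²(kπx/L) dx = L/2 and ∫_0^L cos²(kπx/L) dx = L/2.
u² = 9/4·sin²(8*π/3·x) and (u')² = 16*π^2·cos²(8*π/3·x), and each of sin², cos² integrates to L/2 = 3/4 over (0, 3/2).
∫_0^3/2 u² dx = 27/16, so ||u||_L² = 3*sqrt(3)/4.
∫_0^3/2 (u')² dx = 12*π^2, so ||u'||_L² = 2*sqrt(3)*π.
Ratio ||u||_L² / ||u'||_L² = 3/(8*π).
Sharp Poincaré constant on H^1_0(0, 3/2) is C_P = L/π = 3/(2*π), achieved by sin(2*π/3·x).
This is the k = 4 harmonic; the ratio L/(kπ) is strictly less than C_P = L/π, consistent with the sharp inequality ||u||_L² ≤ C_P ||u'||_L².


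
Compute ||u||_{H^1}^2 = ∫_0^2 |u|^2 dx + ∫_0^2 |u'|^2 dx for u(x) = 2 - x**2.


||u||_{H^1}^2 = 72/5

The H^1 norm (squared) on an interval (0, L) is
  ||u||_{H^1}^2 = ∫_0^L u(x)^2 dx + ∫_0^L u'(x)^2 dx.
Compute u'(x) = -2*x.
Then u(x)^2 = x**4 - 4*x**2 + 4 and u'(x)^2 = 4*x**2.
Integrate each monomial from 0 to 2 using ∫_0^2 c·x^n dx = c·2^(n+1)/(n+1):
  ∫_0^2 u(x)^2 dx = ∫_0^2 (x^4 - 4*x^2 + 4) dx. Term by term:
    ∫_0^2 x^4 dx = 32/5;  ∫_0^2 -4*x^2 dx = -32/3;  ∫_0^2 4 dx = 8.
  Sum: 32/5 − 32/3 + 8 = 56/15.
  ∫_0^2 u'(x)^2 dx = ∫_0^2 (4*x^2) dx. Term by term:
    ∫_0^2 4*x^2 dx = 32/3.
Adding: ||u||_{H^1}^2 = 56/15 + 32/3 = 72/5.


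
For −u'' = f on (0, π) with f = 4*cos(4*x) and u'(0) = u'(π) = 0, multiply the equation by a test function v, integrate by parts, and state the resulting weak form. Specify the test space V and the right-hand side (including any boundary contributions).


V = H^1(0, π) (no boundary constraint on v; u is determined up to an additive constant); weak form: ∫_0^π u'v' dx = ∫_0^π (4*cos(4*x)) v dx for all v ∈ V.

Multiply both sides by a test function v and integrate from 0 to π:
  ∫_0^π −u''(x) v(x) dx = ∫_0^π f(x) v(x) dx.
Integrate the LHS by parts once:
  ∫_0^π −u'' v dx = −[u'(x) v(x)]_0^π + ∫_0^π u'(x) v'(x) dx.
Thus ∫_0^π u'(x) v'(x) dx = ∫_0^π f(x) v(x) dx + [u'(x) v(x)]_0^π.
Choose V so that boundary terms are either known or forced to vanish.
u has homogeneous Neumann: u'(0) = u'(π) = 0. So [u' v]_0^π = 0·v(π) − 0·v(0) = 0 for any v; take V = H^1(0, π).
Weak formulation: find u (satisfying any essential BC) such that ∫_0^π u'(x) v'(x) dx = ∫_0^π f v dx for all v ∈ V (homogeneous Neumann, so boundary terms vanish).
Substituting f(x) = 4*cos(4*x), the right-hand side is ∫_0^π (4*cos(4*x)) v dx.
Compatibility check (pure Neumann): taking v ≡ 1 ∈ V gives 0 = ∫_0^π f dx + (0) − (0), i.e. ∫_0^π f dx must equal u'(0) − u'(π) = 0. Indeed ∫_0^π (4*cos(4*x)) dx = 0, so the data are compatible. The solution is then unique only up to an additive constant (fix it e.g. by requiring ∫_0^π u dx = 0).


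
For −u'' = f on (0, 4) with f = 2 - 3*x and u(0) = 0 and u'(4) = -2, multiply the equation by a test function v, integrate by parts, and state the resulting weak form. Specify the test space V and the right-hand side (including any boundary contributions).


V = {v ∈ H^1(0, 4) : v(0) = 0} (test functions vanish at x = 0 where u is specified); weak form: ∫_0^4 u'v' dx = ∫_0^4 (2 - 3*x) v dx − 2·v(4) for all v ∈ V.

Multiply both sides by a test function v and integrate from 0 to 4:
  ∫_0^4 −u''(x) v(x) dx = ∫_0^4 f(x) v(x) dx.
Integrate the LHS by parts once:
  ∫_0^4 −u'' v dx = −[u'(x) v(x)]_0^4 + ∫_0^4 u'(x) v'(x) dx.
Thus ∫_0^4 u'(x) v'(x) dx = ∫_0^4 f(x) v(x) dx + [u'(x) v(x)]_0^4.
Choose V so that boundary terms are either known or forced to vanish.
Mixed BC: u(0) = 0 (Dirichlet) and u'(4) = -2 (Neumann). Define V = {v ∈ H^1(0, 4) : v(0) = 0}. Then [u' v]_0^4 = u'(4)·v(4) − u'(0)·0 = − 2·v(4).
Weak formulation: find u (satisfying any essential BC) such that ∫_0^4 u'(x) v'(x) dx = ∫_0^4 f v dx − 2·v(4) for all v ∈ V (Dirichlet at 0 absorbed into V; Neumann datum at x = 4 contributes the boundary term).
Substituting f(x) = 2 - 3*x, the right-hand side is ∫_0^4 (2 - 3*x) v dx − 2·v(4).


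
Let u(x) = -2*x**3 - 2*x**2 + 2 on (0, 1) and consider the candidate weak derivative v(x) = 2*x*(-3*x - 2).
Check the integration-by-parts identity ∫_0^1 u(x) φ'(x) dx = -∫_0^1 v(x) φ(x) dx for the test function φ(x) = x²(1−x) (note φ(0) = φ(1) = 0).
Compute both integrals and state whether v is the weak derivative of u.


LHS = 2/5, RHS = 2/5. Yes, v = u' weakly.

u(x) = -2*x**3 - 2*x**2 + 2, classical derivative u'(x) = -6*x**2 - 4*x.
φ(x) = x²(1−x), so φ'(x) = x*(2 - 3*x).
Note φ(0) = φ(1) = 0, so the boundary term u·φ vanishes.
LHS = ∫_0^1 u(x) φ'(x) dx = ∫_0^1 (6*x^5 + 2*x^4 - 4*x^3 - 6*x^2 + 4*x) dx. Term by term:
  ∫_0^1 6*x^5 dx = 1;  ∫_0^1 2*x^4 dx = 2/5;  ∫_0^1 -4*x^3 dx = -1;
  ∫_0^1 -6*x^2 dx = -2;  ∫_0^1 4*x dx = 2.
Sum: 1 + 2/5 − 1 − 2 + 2 = 2/5.
So LHS = 2/5.
∫_0^1 v(x) φ(x) dx = ∫_0^1 (6*x^5 - 2*x^4 - 4*x^3) dx. Term by term:
  ∫_0^1 6*x^5 dx = 1;  ∫_0^1 -2*x^4 dx = -2/5;  ∫_0^1 -4*x^3 dx = -1.
Sum: 1 − 2/5 − 1 = -2/5.
So RHS = -∫_0^1 v(x) φ(x) dx = 2/5.
LHS = RHS, so the identity holds for this test φ.
Moreover u is smooth here and v(x) = u'(x) = -6*x**2 - 4*x pointwise, so the identity holds for every test function. Hence v is the weak derivative of u.


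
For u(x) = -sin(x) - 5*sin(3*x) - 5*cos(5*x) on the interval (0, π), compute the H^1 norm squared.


||u||_{H^1(0,π)}^2 = 451*π

u'(x) = 25*sin(5*x) - cos(x) - 15*cos(3*x).
Expand u² and (u')² and integrate term by term on (0, π), using: for integers n ≥ 1, ∫_0^π sin²(nx) dx = ∫_0^π cos²(nx) dx = π/2; for n ≠ n', ∫_0^π sin(nx)sin(n'x) dx = ∫_0^π cos(nx)cos(n'x) dx = 0; and by product-to-sum, ∫_0^π sin(nx)cos(n'x) dx = ½∫_0^π [sin((n+n')x) + sin((n−n')x)] dx, which is 0 when n+n' is even and 2n/(n²−n'²) when n+n' is odd (it need not vanish on (0, π)).
  u² squared terms: (-1)²·∫sin(x)² dx = 1·π/2 = π/2;  (-5)²·∫cos(5x)² dx = 25·π/2 = 25*π/2;  (-5)²·∫sin(3x)² dx = 25·π/2 = 25*π/2.
  u² cross terms: 2·(-1)·(-5)·∫sin(x)·cos(5x) dx = 10·(0) = 0;  2·(-1)·(-5)·∫sin(x)·sin(3x) dx = 10·(0) = 0;  2·(-5)·(-5)·∫cos(5x)·sin(3x) dx = 50·(0) = 0.
  So ∫_0^π u² dx = π/2 + 25*π/2 + 25*π/2 + 0 + 0 + 0 = 51*π/2.
  (u')² squared terms: (-1)²·∫cos(x)² dx = 1·π/2 = π/2;  (-15)²·∫cos(3x)² dx = 225·π/2 = 225*π/2;  (25)²·∫sin(5x)² dx = 625·π/2 = 625*π/2.
  (u')² cross terms: 2·(-1)·(-15)·∫cos(x)·cos(3x) dx = 30·(0) = 0;  2·(-1)·(25)·∫cos(x)·sin(5x) dx = -50·(0) = 0;  2·(-15)·(25)·∫cos(3x)·sin(5x) dx = -750·(0) = 0.
  So ∫_0^π (u')² dx = π/2 + 225*π/2 + 625*π/2 + 0 + 0 + 0 = 851*π/2.
||u||_{H^1}^2 = (51*π/2) + (851*π/2) = 451*π.


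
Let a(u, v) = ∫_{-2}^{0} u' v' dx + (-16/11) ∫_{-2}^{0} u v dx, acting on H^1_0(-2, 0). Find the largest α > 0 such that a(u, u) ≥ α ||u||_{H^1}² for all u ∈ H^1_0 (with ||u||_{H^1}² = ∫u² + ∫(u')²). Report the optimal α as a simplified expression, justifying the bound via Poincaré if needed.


α = (-64/11 + π^2)/(4 + π^2)

Coercivity of a(·,·) on H^1_0(-2, 0) means a(u, u) ≥ α ||u||_{H^1}² for every u ∈ H^1_0.
The interval has length L = 2, and Poincaré/coercivity depend only on L. Here a(u, u) = ∫(u')² + (-16/11)·∫u².
Here c = -16/11 < 0 with |c| < (π/L)² = π^2/4, so coercivity still holds. The condition a(u,u) ≥ α||u||_{H^1}² reads (1−α)∫(u')² ≥ (α−c)∫u². Any admissible α is ≤ 1 (rapidly oscillating u have ∫u²/∫(u')² → 0), and α = 1 would force 0 ≥ (1−c)∫u², impossible since c < 1; so 1−α > 0. By the sharp Poincaré inequality on H^1_0 of an interval of length L, ∫(u')² ≥ (π/L)²∫u² with equality for the first sine mode sin(π(x−x₀)/L) (x₀ the left endpoint), so the inequality holds for all u iff (1−α)(π/L)² ≥ α − c, i.e. α ≤ ((π/L)² + c)/((π/L)² + 1) = (1 + c(L/π)²)/(1 + (L/π)²). (Direct route, valid since c ≤ 0: Poincaré gives c∫u² ≥ c(L/π)²∫(u')², so a(u,u) ≥ (1 + c(L/π)²)∫(u')², while ||u||_{H^1}² ≤ (1 + (L/π)²)∫(u')²; dividing yields the same α.) With (π/L)² = π^2/4 and c = -16/11, the largest admissible constant is α = ((π/L)² + c)/((π/L)² + 1).
Simplifying, α = (-64/11 + π^2)/(4 + π^2).


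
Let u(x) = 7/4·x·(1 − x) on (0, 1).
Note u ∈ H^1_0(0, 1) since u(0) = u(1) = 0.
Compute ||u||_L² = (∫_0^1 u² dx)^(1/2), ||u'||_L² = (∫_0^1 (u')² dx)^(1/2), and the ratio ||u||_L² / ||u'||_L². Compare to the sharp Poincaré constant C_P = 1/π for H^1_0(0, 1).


||u||_L² / ||u'||_L² = sqrt(10)/10 < C_P = 1/π.

u(x) = 7/4·x·(1 − x), so u'(x) = 7/4 - 7*x/2.
u(x) = 7/4·x·(1 − x) vanishes at x = 0 and x = 1, so u ∈ H^1_0(0, 1). Differentiate via the product rule and integrate the resulting polynomials term by term.
  ∫_0^1 u² dx = ∫_0^1 (49*x^4/16 - 49*x^3/8 + 49*x^2/16) dx. Term by term:
    ∫_0^1 49*x^4/16 dx = 49/80;  ∫_0^1 -49*x^3/8 dx = -49/32;  ∫_0^1 49*x^2/16 dx = 49/48.
  Sum: 49/80 − 49/32 + 49/48 = 49/480.
  ∫_0^1 (u')² dx = ∫_0^1 (49*x^2/4 - 49*x/4 + 49/16) dx. Term by term:
    ∫_0^1 49*x^2/4 dx = 49/12;  ∫_0^1 -49*x/4 dx = -49/8;  ∫_0^1 49/16 dx = 49/16.
  Sum: 49/12 − 49/8 + 49/16 = 49/48.
∫_0^1 u² dx = 49/480, so ||u||_L² = 7*sqrt(30)/120.
∫_0^1 (u')² dx = 49/48, so ||u'||_L² = 7*sqrt(3)/12.
Ratio ||u||_L² / ||u'||_L² = sqrt(10)/10.
Sharp Poincaré constant on H^1_0(0, 1) is C_P = L/π = 1/π, achieved by sin(π·x).
A polynomial bump cannot attain the sharp Poincaré constant (only the first sine eigenfunction does), so the ratio is strictly less than C_P, consistent with ||u||_L² ≤ C_P ||u'||_L².


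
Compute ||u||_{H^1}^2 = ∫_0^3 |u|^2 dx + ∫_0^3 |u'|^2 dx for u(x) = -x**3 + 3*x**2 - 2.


||u||_{H^1}^2 = 1338/35

The H^1 norm (squared) on an interval (0, L) is
  ||u||_{H^1}^2 = ∫_0^L u(x)^2 dx + ∫_0^L u'(x)^2 dx.
Compute u'(x) = -3*x**2 + 6*x.
Then u(x)^2 = x**6 - 6*x**5 + 9*x**4 + 4*x**3 - 12*x**2 + 4 and u'(x)^2 = 9*x**4 - 36*x**3 + 36*x**2.
Integrate each monomial from 0 to 3 using ∫_0^3 c·x^n dx = c·3^(n+1)/(n+1):
  ∫_0^3 u(x)^2 dx = ∫_0^3 (x^6 - 6*x^5 + 9*x^4 + 4*x^3 - 12*x^2 + 4) dx. Term by term:
    ∫_0^3 x^6 dx = 2187/7;  ∫_0^3 -6*x^5 dx = -729;  ∫_0^3 9*x^4 dx = 2187/5;
    ∫_0^3 4*x^3 dx = 81;  ∫_0^3 -12*x^2 dx = -108;  ∫_0^3 4 dx = 12.
  Sum: 2187/7 − 729 + 2187/5 + 81 − 108 + 12 = 204/35.
  ∫_0^3 u'(x)^2 dx = ∫_0^3 (9*x^4 - 36*x^3 + 36*x^2) dx. Term by term:
    ∫_0^3 9*x^4 dx = 2187/5;  ∫_0^3 -36*x^3 dx = -729;  ∫_0^3 36*x^2 dx = 324.
  Sum: 2187/5 − 729 + 324 = 162/5.
Adding: ||u||_{H^1}^2 = 204/35 + 162/5 = 1338/35.
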